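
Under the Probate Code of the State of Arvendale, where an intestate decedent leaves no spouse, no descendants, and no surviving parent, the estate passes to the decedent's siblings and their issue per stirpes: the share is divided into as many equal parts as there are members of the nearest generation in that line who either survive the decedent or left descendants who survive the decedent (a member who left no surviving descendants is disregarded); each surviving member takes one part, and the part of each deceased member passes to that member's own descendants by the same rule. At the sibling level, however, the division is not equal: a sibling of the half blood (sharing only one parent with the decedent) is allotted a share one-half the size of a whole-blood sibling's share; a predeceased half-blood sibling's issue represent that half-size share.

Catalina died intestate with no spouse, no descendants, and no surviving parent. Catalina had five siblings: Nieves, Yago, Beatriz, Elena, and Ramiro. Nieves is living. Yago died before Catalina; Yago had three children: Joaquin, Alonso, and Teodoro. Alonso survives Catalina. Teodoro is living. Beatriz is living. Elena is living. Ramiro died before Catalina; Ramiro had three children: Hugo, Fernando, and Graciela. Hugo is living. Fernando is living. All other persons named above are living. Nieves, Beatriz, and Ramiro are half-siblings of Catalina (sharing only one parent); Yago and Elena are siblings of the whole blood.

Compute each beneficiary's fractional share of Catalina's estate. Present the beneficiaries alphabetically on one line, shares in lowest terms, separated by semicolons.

Alonso 2/21; Beatriz 1/7; Elena 2/7; Fernando 1/21; Graciela 1/21; Hugo 1/21; Joaquin 2/21; Nieves 1/7; Teodoro 2/21

No spouse, descendants, or parent survives, so the estate passes to Catalina's siblings per stirpes.
Half-blood siblings count for one-half the weight of whole-blood siblings at the initial division.
Dividing 1 in proportion to weights (total weight 7/2): Nieves (weight 1/2) → 1/7; Yago (weight 1) → 2/7; Beatriz (weight 1/2) → 1/7; Elena (weight 1) → 2/7; Ramiro (weight 1/2) → 1/7.
Nieves is living and takes 1/7.
Yago predeceased; the 2/7 allotted to Yago's branch passes to Yago's issue by representation.
The 2/7 is divided into 3 equal shares of 2/21 among Joaquin, Alonso, Teodoro.
Joaquin is living and takes 2/21.
Alonso is living and takes 2/21.
Teodoro is living and takes 2/21.
Beatriz is living and takes 1/7.
Elena is living and takes 2/7.
Ramiro predeceased; the 1/7 allotted to Ramiro's branch passes to Ramiro's issue by representation.
The 1/7 is divided into 3 equal shares of 1/21 among Hugo, Fernando, Graciela.
Hugo is living and takes 1/21.
Fernando is living and takes 1/21.
Graciela is living and takes 1/21.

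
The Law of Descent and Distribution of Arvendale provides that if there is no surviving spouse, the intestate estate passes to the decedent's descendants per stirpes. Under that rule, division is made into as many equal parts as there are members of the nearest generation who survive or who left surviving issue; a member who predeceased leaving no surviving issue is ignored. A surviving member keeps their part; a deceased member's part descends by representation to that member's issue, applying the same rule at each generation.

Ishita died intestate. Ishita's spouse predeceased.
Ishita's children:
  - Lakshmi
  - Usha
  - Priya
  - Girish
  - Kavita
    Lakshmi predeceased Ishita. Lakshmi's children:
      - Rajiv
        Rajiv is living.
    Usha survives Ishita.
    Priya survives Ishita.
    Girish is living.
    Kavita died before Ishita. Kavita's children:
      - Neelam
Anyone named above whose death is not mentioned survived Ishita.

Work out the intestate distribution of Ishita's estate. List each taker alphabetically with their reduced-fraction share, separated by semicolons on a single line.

Girish 1/5; Neelam 1/5; Priya 1/5; Rajiv 1/5; Usha 1/5

There is no surviving spouse, so the entire estate passes to Ishita's descendants per stirpes.
The estate is divided into 5 equal shares of 1/5 among Lakshmi, Usha, Priya, Girish, Kavita.
Lakshmi predeceased; the 1/5 allotted to Lakshmi's branch passes to Lakshmi's issue by representation.
Rajiv is the sole taker at this level and receives the full 1/5.
Usha is living and takes 1/5.
Priya is living and takes 1/5.
Girish is living and takes 1/5.
Kavita predeceased; the 1/5 allotted to Kavita's branch passes to Kavita's issue by representation.
Neelam is the sole taker at this level and receives the full 1/5.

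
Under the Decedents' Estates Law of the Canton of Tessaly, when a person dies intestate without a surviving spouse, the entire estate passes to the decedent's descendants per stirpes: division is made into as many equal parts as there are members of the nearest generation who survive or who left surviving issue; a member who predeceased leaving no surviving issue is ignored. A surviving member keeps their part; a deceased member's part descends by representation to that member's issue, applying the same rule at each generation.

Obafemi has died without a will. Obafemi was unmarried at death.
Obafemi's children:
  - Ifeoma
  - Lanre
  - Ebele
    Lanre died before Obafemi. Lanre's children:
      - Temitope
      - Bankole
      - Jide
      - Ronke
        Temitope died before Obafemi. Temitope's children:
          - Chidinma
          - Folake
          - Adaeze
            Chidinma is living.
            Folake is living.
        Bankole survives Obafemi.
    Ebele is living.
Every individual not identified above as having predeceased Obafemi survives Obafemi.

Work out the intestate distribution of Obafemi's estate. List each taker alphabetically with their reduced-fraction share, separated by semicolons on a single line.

There is no surviving spouse, so the entire estate passes to Obafemi's descendants per stirpes.
The estate is divided into 3 equal shares of 1/3 among Ifeoma, Lanre, Ebele.
Ifeoma is living and takes 1/3.
Lanre predeceased; the 1/3 allotted to Lanre's branch passes to Lanre's issue by representation.
The 1/3 is divided into 4 equal shares of 1/12 among Temitope, Bankole, Jide, Ronke.
Temitope predeceased; the 1/12 allotted to Temitope's branch passes to Temitope's issue by representation.
The 1/12 is divided into 3 equal shares of 1/36 among Chidinma, Folake, Adaeze.
Chidinma is living and takes 1/36.
Folake is living and takes 1/36.
Adaeze is living and takes 1/36.
Bankole is living and takes 1/12.
Jide is living and takes 1/12.
Ronke is living and takes 1/12.
Ebele is living and takes 1/3.

Adaeze 1/36; Bankole 1/12; Chidinma 1/36; Ebele 1/3; Folake 1/36; Ifeoma 1/3; Jide 1/12; Ronke 1/12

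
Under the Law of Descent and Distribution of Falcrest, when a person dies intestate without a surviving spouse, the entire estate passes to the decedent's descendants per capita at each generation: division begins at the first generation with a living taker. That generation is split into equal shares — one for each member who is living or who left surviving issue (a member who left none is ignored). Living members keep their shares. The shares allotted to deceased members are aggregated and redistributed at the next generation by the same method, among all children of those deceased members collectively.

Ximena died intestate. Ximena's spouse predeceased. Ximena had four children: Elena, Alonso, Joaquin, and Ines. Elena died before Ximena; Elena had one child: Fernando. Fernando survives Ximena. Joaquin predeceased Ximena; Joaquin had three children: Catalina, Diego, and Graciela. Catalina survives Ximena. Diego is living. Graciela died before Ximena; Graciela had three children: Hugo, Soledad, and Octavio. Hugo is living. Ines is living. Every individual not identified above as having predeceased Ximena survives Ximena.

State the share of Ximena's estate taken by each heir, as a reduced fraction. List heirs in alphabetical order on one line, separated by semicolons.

Alonso 1/4; Catalina 1/8; Diego 1/8; Fernando 1/8; Hugo 1/24; Ines 1/4; Octavio 1/24; Soledad 1/24

There is no surviving spouse, so the entire estate passes to Ximena's descendants per capita at each generation.
At generation 1 (Elena, Alonso, Joaquin, Ines) there are 4 shares of (1)/4 = 1/4 each.
Living: Alonso and Ines — each takes 1/4.
Deceased: Elena and Joaquin. Their combined 1/2 is pooled and carried to generation 2.
At generation 2 (Fernando, Catalina, Diego, Graciela) there are 4 shares of (1/2)/4 = 1/8 each.
Living: Fernando, Catalina, and Diego — each takes 1/8.
Deceased: Graciela. That 1/8 share is carried to generation 3.
At generation 3 (Hugo, Soledad, Octavio) there are 3 shares of (1/8)/3 = 1/24 each.
Living: Hugo, Soledad, and Octavio — each takes 1/24.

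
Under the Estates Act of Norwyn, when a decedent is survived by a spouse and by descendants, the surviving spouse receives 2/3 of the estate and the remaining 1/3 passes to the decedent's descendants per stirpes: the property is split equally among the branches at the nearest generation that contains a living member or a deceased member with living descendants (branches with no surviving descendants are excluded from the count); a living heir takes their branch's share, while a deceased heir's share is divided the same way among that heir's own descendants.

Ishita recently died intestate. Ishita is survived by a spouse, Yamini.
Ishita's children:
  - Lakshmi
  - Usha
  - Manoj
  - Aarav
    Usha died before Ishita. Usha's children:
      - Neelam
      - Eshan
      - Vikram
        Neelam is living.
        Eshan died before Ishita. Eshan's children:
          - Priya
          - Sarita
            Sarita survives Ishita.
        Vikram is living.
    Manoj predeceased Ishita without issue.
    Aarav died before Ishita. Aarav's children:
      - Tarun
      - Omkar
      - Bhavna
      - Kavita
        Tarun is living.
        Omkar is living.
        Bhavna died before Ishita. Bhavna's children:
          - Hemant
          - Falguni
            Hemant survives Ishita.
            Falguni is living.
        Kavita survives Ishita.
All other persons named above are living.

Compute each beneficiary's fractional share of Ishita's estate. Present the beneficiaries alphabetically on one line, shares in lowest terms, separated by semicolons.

Yamini, as surviving spouse, takes 2/3.
The remaining 1/3 passes to Ishita's descendants per stirpes.
Manoj left no surviving issue, so that branch lapses and is disregarded.
The 1/3 is divided into 3 equal shares of 1/9 among Lakshmi, Usha, Aarav.
Lakshmi is living and takes 1/9.
Usha predeceased; the 1/9 allotted to Usha's branch passes to Usha's issue by representation.
The 1/9 is divided into 3 equal shares of 1/27 among Neelam, Eshan, Vikram.
Neelam is living and takes 1/27.
Eshan predeceased; the 1/27 allotted to Eshan's branch passes to Eshan's issue by representation.
The 1/27 is divided into 2 equal shares of 1/54 among Priya, Sarita.
Priya is living and takes 1/54.
Sarita is living and takes 1/54.
Vikram is living and takes 1/27.
Aarav predeceased; the 1/9 allotted to Aarav's branch passes to Aarav's issue by representation.
The 1/9 is divided into 4 equal shares of 1/36 among Tarun, Omkar, Bhavna, Kavita.
Tarun is living and takes 1/36.
Omkar is living and takes 1/36.
Bhavna predeceased; the 1/36 allotted to Bhavna's branch passes to Bhavna's issue by representation.
The 1/36 is divided into 2 equal shares of 1/72 among Hemant, Falguni.
Hemant is living and takes 1/72.
Falguni is living and takes 1/72.
Kavita is living and takes 1/36.

Falguni 1/72; Hemant 1/72; Kavita 1/36; Lakshmi 1/9; Neelam 1/27; Omkar 1/36; Priya 1/54; Sarita 1/54; Tarun 1/36; Vikram 1/27; Yamini 2/3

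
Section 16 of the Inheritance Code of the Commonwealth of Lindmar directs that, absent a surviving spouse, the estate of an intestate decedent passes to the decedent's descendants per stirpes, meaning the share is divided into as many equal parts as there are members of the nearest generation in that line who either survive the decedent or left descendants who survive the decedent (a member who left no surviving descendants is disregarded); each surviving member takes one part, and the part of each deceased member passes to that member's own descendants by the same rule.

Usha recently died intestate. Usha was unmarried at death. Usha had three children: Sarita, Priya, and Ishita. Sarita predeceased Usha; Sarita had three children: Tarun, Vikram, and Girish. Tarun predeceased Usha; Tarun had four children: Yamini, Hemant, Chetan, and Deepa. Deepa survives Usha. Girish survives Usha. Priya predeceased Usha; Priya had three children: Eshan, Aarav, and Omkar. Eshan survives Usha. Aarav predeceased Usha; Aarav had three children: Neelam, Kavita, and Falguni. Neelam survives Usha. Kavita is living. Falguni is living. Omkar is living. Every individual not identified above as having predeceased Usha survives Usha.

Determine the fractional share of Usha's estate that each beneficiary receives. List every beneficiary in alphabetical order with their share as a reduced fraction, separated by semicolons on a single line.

Chetan 1/36; Deepa 1/36; Eshan 1/9; Falguni 1/27; Girish 1/9; Hemant 1/36; Ishita 1/3; Kavita 1/27; Neelam 1/27; Omkar 1/9; Vikram 1/9; Yamini 1/36

There is no surviving spouse, so the entire estate passes to Usha's descendants per stirpes.
The estate is divided into 3 equal shares of 1/3 among Sarita, Priya, Ishita.
Sarita predeceased; the 1/3 allotted to Sarita's branch passes to Sarita's issue by representation.
The 1/3 is divided into 3 equal shares of 1/9 among Tarun, Vikram, Girish.
Tarun predeceased; the 1/9 allotted to Tarun's branch passes to Tarun's issue by representation.
The 1/9 is divided into 4 equal shares of 1/36 among Yamini, Hemant, Chetan, Deepa.
Yamini is living and takes 1/36.
Hemant is living and takes 1/36.
Chetan is living and takes 1/36.
Deepa is living and takes 1/36.
Vikram is living and takes 1/9.
Girish is living and takes 1/9.
Priya predeceased; the 1/3 allotted to Priya's branch passes to Priya's issue by representation.
The 1/3 is divided into 3 equal shares of 1/9 among Eshan, Aarav, Omkar.
Eshan is living and takes 1/9.
Aarav predeceased; the 1/9 allotted to Aarav's branch passes to Aarav's issue by representation.
The 1/9 is divided into 3 equal shares of 1/27 among Neelam, Kavita, Falguni.
Neelam is living and takes 1/27.
Kavita is living and takes 1/27.
Falguni is living and takes 1/27.
Omkar is living and takes 1/9.
Ishita is living and takes 1/3.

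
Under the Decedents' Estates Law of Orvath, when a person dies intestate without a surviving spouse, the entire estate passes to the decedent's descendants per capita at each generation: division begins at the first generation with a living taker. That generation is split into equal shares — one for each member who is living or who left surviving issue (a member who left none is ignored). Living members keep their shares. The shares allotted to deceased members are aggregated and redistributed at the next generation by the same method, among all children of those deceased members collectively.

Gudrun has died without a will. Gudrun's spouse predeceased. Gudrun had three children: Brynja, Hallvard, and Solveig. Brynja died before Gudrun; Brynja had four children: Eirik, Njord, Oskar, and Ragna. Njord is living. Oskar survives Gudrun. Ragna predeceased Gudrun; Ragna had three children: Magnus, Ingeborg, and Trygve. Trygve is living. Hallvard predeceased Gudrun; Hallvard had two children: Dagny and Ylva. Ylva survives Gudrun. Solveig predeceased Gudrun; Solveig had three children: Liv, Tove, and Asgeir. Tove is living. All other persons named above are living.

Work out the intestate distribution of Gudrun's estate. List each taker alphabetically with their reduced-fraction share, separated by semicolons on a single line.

There is no surviving spouse, so the entire estate passes to Gudrun's descendants per capita at each generation.
No one at generation 1 (Brynja, Hallvard, Solveig) is living; moving to the next generation.
At generation 2 (Eirik, Njord, Oskar, Ragna, Dagny, Ylva, Liv, Tove, Asgeir) there are 9 shares of (1)/9 = 1/9 each.
Living: Eirik, Njord, Oskar, Dagny, Ylva, Liv, Tove, and Asgeir — each takes 1/9.
Deceased: Ragna. That 1/9 share is carried to generation 3.
At generation 3 (Magnus, Ingeborg, Trygve) there are 3 shares of (1/9)/3 = 1/27 each.
Living: Magnus, Ingeborg, and Trygve — each takes 1/27.

Asgeir 1/9; Dagny 1/9; Eirik 1/9; Ingeborg 1/27; Liv 1/9; Magnus 1/27; Njord 1/9; Oskar 1/9; Tove 1/9; Trygve 1/27; Ylva 1/9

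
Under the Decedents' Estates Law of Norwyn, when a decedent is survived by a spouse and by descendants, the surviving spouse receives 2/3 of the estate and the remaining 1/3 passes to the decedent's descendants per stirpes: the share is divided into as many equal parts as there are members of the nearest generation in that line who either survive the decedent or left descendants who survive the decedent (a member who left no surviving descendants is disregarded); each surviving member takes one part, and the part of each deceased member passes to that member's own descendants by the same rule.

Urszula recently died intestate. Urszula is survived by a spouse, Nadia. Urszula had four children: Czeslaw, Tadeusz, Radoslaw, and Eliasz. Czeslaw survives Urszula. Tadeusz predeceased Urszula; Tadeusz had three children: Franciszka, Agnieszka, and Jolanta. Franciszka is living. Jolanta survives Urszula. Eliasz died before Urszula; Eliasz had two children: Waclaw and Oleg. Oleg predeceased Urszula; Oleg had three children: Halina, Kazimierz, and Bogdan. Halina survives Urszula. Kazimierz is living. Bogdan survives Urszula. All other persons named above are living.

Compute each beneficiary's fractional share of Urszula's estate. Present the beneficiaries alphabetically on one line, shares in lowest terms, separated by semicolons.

Agnieszka 1/36; Bogdan 1/72; Czeslaw 1/12; Franciszka 1/36; Halina 1/72; Jolanta 1/36; Kazimierz 1/72; Nadia 2/3; Radoslaw 1/12; Waclaw 1/24

Nadia, as surviving spouse, takes 2/3.
The remaining 1/3 passes to Urszula's descendants per stirpes.
The 1/3 is divided into 4 equal shares of 1/12 among Czeslaw, Tadeusz, Radoslaw, Eliasz.
Czeslaw is living and takes 1/12.
Tadeusz predeceased; the 1/12 allotted to Tadeusz's branch passes to Tadeusz's issue by representation.
The 1/12 is divided into 3 equal shares of 1/36 among Franciszka, Agnieszka, Jolanta.
Franciszka is living and takes 1/36.
Agnieszka is living and takes 1/36.
Jolanta is living and takes 1/36.
Radoslaw is living and takes 1/12.
Eliasz predeceased; the 1/12 allotted to Eliasz's branch passes to Eliasz's issue by representation.
The 1/12 is divided into 2 equal shares of 1/24 among Waclaw, Oleg.
Waclaw is living and takes 1/24.
Oleg predeceased; the 1/24 allotted to Oleg's branch passes to Oleg's issue by representation.
The 1/24 is divided into 3 equal shares of 1/72 among Halina, Kazimierz, Bogdan.
Halina is living and takes 1/72.
Kazimierz is living and takes 1/72.
Bogdan is living and takes 1/72.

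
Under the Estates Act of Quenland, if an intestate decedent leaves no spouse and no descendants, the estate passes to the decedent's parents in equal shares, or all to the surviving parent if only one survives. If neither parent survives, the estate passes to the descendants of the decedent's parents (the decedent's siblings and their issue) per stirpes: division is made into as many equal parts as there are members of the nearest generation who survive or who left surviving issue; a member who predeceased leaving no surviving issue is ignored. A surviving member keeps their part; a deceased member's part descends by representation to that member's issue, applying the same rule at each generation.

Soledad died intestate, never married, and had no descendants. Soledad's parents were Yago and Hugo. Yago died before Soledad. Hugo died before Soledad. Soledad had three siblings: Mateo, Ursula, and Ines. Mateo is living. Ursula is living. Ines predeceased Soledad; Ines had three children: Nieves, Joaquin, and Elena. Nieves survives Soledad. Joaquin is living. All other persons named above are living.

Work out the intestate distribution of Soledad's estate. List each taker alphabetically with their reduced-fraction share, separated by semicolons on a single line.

Elena 1/9; Joaquin 1/9; Mateo 1/3; Nieves 1/9; Ursula 1/3

Neither parent survives and there are no descendants, so the estate passes to Soledad's siblings and their issue per stirpes.
The estate is divided into 3 equal shares of 1/3 among Mateo, Ursula, Ines.
Mateo is living and takes 1/3.
Ursula is living and takes 1/3.
Ines predeceased; the 1/3 allotted to Ines's branch passes to Ines's issue by representation.
The 1/3 is divided into 3 equal shares of 1/9 among Nieves, Joaquin, Elena.
Nieves is living and takes 1/9.
Joaquin is living and takes 1/9.
Elena is living and takes 1/9.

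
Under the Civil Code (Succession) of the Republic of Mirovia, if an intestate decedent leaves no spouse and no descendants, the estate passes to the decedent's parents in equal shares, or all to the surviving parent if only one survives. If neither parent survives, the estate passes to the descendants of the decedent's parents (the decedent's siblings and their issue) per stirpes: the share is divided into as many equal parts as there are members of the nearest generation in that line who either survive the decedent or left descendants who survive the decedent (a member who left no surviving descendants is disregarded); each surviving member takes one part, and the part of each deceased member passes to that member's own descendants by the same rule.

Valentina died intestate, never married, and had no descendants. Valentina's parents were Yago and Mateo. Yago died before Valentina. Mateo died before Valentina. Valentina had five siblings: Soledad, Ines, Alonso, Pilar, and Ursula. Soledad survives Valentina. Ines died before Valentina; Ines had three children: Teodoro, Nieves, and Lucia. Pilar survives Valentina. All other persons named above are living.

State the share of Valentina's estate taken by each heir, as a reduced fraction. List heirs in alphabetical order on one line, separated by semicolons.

Neither parent survives and there are no descendants, so the estate passes to Valentina's siblings and their issue per stirpes.
The estate is divided into 5 equal shares of 1/5 among Soledad, Ines, Alonso, Pilar, Ursula.
Soledad is living and takes 1/5.
Ines predeceased; the 1/5 allotted to Ines's branch passes to Ines's issue by representation.
The 1/5 is divided into 3 equal shares of 1/15 among Teodoro, Nieves, Lucia.
Teodoro is living and takes 1/15.
Nieves is living and takes 1/15.
Lucia is living and takes 1/15.
Alonso is living and takes 1/5.
Pilar is living and takes 1/5.
Ursula is living and takes 1/5.

Alonso 1/5; Lucia 1/15; Nieves 1/15; Pilar 1/5; Soledad 1/5; Teodoro 1/15; Ursula 1/5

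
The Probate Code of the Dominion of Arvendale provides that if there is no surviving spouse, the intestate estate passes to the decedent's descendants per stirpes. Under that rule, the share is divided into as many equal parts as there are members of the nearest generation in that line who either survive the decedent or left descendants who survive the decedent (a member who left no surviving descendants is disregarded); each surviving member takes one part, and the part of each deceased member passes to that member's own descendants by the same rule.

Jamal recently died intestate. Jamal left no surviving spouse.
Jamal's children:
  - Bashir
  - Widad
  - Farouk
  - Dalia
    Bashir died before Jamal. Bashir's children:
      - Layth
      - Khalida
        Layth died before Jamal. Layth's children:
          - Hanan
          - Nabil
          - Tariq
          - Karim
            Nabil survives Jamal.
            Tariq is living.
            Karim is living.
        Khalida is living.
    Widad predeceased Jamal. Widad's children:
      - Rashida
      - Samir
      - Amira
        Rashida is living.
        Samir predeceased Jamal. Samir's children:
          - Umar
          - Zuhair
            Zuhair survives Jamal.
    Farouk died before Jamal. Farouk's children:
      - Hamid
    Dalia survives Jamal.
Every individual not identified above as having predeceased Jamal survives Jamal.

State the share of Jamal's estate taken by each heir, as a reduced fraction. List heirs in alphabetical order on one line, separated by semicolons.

There is no surviving spouse, so the entire estate passes to Jamal's descendants per stirpes.
The estate is divided into 4 equal shares of 1/4 among Bashir, Widad, Farouk, Dalia.
Bashir predeceased; the 1/4 allotted to Bashir's branch passes to Bashir's issue by representation.
The 1/4 is divided into 2 equal shares of 1/8 among Layth, Khalida.
Layth predeceased; the 1/8 allotted to Layth's branch passes to Layth's issue by representation.
The 1/8 is divided into 4 equal shares of 1/32 among Hanan, Nabil, Tariq, Karim.
Hanan is living and takes 1/32.
Nabil is living and takes 1/32.
Tariq is living and takes 1/32.
Karim is living and takes 1/32.
Khalida is living and takes 1/8.
Widad predeceased; the 1/4 allotted to Widad's branch passes to Widad's issue by representation.
The 1/4 is divided into 3 equal shares of 1/12 among Rashida, Samir, Amira.
Rashida is living and takes 1/12.
Samir predeceased; the 1/12 allotted to Samir's branch passes to Samir's issue by representation.
The 1/12 is divided into 2 equal shares of 1/24 among Umar, Zuhair.
Umar is living and takes 1/24.
Zuhair is living and takes 1/24.
Amira is living and takes 1/12.
Farouk predeceased; the 1/4 allotted to Farouk's branch passes to Farouk's issue by representation.
Hamid is the sole taker at this level and receives the full 1/4.
Dalia is living and takes 1/4.

Amira 1/12; Dalia 1/4; Hamid 1/4; Hanan 1/32; Karim 1/32; Khalida 1/8; Nabil 1/32; Rashida 1/12; Tariq 1/32; Umar 1/24; Zuhair 1/24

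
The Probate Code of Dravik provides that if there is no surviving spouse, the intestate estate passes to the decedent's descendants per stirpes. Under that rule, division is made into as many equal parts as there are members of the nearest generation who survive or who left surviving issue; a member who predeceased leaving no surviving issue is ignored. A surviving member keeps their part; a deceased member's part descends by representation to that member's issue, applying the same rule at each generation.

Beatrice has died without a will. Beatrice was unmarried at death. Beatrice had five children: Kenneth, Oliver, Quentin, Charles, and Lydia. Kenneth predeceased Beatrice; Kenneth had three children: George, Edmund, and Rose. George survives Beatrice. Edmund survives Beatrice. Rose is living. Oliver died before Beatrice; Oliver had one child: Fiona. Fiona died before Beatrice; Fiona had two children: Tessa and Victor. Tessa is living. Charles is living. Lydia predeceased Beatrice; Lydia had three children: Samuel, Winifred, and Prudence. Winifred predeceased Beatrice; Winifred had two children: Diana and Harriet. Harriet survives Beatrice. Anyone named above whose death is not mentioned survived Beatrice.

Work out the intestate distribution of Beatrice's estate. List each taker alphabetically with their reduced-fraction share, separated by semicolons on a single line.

Charles 1/5; Diana 1/30; Edmund 1/15; George 1/15; Harriet 1/30; Prudence 1/15; Quentin 1/5; Rose 1/15; Samuel 1/15; Tessa 1/10; Victor 1/10

There is no surviving spouse, so the entire estate passes to Beatrice's descendants per stirpes.
The estate is divided into 5 equal shares of 1/5 among Kenneth, Oliver, Quentin, Charles, Lydia.
Kenneth predeceased; the 1/5 allotted to Kenneth's branch passes to Kenneth's issue by representation.
The 1/5 is divided into 3 equal shares of 1/15 among George, Edmund, Rose.
George is living and takes 1/15.
Edmund is living and takes 1/15.
Rose is living and takes 1/15.
Oliver predeceased; the 1/5 allotted to Oliver's branch passes to Oliver's issue by representation.
Fiona's line is the sole branch at this level, so the full 1/5 passes to Fiona's issue by representation.
The 1/5 is divided into 2 equal shares of 1/10 among Tessa, Victor.
Tessa is living and takes 1/10.
Victor is living and takes 1/10.
Quentin is living and takes 1/5.
Charles is living and takes 1/5.
Lydia predeceased; the 1/5 allotted to Lydia's branch passes to Lydia's issue by representation.
The 1/5 is divided into 3 equal shares of 1/15 among Samuel, Winifred, Prudence.
Samuel is living and takes 1/15.
Winifred predeceased; the 1/15 allotted to Winifred's branch passes to Winifred's issue by representation.
The 1/15 is divided into 2 equal shares of 1/30 among Diana, Harriet.
Diana is living and takes 1/30.
Harriet is living and takes 1/30.
Prudence is living and takes 1/15.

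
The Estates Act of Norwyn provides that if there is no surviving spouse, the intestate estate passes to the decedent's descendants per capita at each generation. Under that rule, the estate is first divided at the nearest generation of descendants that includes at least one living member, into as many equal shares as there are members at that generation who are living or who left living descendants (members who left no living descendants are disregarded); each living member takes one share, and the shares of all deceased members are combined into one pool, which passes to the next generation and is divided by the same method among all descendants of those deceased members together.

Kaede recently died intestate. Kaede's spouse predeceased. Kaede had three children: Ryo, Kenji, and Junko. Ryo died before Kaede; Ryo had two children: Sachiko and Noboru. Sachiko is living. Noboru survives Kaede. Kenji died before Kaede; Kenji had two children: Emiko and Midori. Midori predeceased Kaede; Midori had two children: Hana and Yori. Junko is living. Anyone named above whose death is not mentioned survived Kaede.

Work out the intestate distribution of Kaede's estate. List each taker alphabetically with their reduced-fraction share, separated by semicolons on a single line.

There is no surviving spouse, so the entire estate passes to Kaede's descendants per capita at each generation.
At generation 1 (Ryo, Kenji, Junko) there are 3 shares of (1)/3 = 1/3 each.
Living: Junko — each takes 1/3.
Deceased: Ryo and Kenji. Their combined 2/3 is pooled and carried to generation 2.
At generation 2 (Sachiko, Noboru, Emiko, Midori) there are 4 shares of (2/3)/4 = 1/6 each.
Living: Sachiko, Noboru, and Emiko — each takes 1/6.
Deceased: Midori. That 1/6 share is carried to generation 3.
At generation 3 (Hana, Yori) there are 2 shares of (1/6)/2 = 1/12 each.
Living: Hana and Yori — each takes 1/12.

Emiko 1/6; Hana 1/12; Junko 1/3; Noboru 1/6; Sachiko 1/6; Yori 1/12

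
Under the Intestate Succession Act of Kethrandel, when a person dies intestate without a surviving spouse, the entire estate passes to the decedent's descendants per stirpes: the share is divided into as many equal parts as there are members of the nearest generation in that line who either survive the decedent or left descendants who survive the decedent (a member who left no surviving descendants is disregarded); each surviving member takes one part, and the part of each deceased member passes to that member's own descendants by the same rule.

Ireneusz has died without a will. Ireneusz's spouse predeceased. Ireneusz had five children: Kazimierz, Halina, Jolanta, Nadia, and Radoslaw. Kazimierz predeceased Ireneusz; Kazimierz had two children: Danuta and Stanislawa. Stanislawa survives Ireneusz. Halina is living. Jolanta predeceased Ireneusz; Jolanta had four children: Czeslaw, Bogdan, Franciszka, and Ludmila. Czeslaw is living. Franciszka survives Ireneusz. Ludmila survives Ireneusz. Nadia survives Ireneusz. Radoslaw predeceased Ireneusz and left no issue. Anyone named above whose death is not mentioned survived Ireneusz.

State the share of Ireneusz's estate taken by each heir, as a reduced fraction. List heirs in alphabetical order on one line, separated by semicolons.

There is no surviving spouse, so the entire estate passes to Ireneusz's descendants per stirpes.
Radoslaw left no surviving issue, so that branch lapses and is disregarded.
The estate is divided into 4 equal shares of 1/4 among Kazimierz, Halina, Jolanta, Nadia.
Kazimierz predeceased; the 1/4 allotted to Kazimierz's branch passes to Kazimierz's issue by representation.
The 1/4 is divided into 2 equal shares of 1/8 among Danuta, Stanislawa.
Danuta is living and takes 1/8.
Stanislawa is living and takes 1/8.
Halina is living and takes 1/4.
Jolanta predeceased; the 1/4 allotted to Jolanta's branch passes to Jolanta's issue by representation.
The 1/4 is divided into 4 equal shares of 1/16 among Czeslaw, Bogdan, Franciszka, Ludmila.
Czeslaw is living and takes 1/16.
Bogdan is living and takes 1/16.
Franciszka is living and takes 1/16.
Ludmila is living and takes 1/16.
Nadia is living and takes 1/4.

Bogdan 1/16; Czeslaw 1/16; Danuta 1/8; Franciszka 1/16; Halina 1/4; Ludmila 1/16; Nadia 1/4; Stanislawa 1/8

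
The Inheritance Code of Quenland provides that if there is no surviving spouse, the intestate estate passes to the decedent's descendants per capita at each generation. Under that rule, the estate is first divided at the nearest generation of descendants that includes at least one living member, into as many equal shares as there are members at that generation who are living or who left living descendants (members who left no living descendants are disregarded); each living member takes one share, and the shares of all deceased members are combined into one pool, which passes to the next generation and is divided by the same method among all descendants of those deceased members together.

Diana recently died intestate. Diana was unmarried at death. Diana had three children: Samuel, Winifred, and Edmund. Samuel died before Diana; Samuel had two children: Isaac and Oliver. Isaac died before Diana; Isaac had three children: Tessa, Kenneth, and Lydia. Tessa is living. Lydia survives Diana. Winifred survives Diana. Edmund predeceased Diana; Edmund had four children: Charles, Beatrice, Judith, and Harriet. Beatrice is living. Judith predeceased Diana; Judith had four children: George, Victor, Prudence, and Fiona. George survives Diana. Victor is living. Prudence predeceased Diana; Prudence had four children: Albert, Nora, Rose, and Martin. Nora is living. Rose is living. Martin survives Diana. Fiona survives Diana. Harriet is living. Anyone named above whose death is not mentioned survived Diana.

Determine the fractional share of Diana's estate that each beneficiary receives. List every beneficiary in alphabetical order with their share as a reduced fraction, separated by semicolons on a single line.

Albert 1/126; Beatrice 1/9; Charles 1/9; Fiona 2/63; George 2/63; Harriet 1/9; Kenneth 2/63; Lydia 2/63; Martin 1/126; Nora 1/126; Oliver 1/9; Rose 1/126; Tessa 2/63; Victor 2/63; Winifred 1/3

There is no surviving spouse, so the entire estate passes to Diana's descendants per capita at each generation.
At generation 1 (Samuel, Winifred, Edmund) there are 3 shares of (1)/3 = 1/3 each.
Living: Winifred — each takes 1/3.
Deceased: Samuel and Edmund. Their combined 2/3 is pooled and carried to generation 2.
At generation 2 (Isaac, Oliver, Charles, Beatrice, Judith, Harriet) there are 6 shares of (2/3)/6 = 1/9 each.
Living: Oliver, Charles, Beatrice, and Harriet — each takes 1/9.
Deceased: Isaac and Judith. Their combined 2/9 is pooled and carried to generation 3.
At generation 3 (Tessa, Kenneth, Lydia, George, Victor, Prudence, Fiona) there are 7 shares of (2/9)/7 = 2/63 each.
Living: Tessa, Kenneth, Lydia, George, Victor, and Fiona — each takes 2/63.
Deceased: Prudence. That 2/63 share is carried to generation 4.
At generation 4 (Albert, Nora, Rose, Martin) there are 4 shares of (2/63)/4 = 1/126 each.
Living: Albert, Nora, Rose, and Martin — each takes 1/126.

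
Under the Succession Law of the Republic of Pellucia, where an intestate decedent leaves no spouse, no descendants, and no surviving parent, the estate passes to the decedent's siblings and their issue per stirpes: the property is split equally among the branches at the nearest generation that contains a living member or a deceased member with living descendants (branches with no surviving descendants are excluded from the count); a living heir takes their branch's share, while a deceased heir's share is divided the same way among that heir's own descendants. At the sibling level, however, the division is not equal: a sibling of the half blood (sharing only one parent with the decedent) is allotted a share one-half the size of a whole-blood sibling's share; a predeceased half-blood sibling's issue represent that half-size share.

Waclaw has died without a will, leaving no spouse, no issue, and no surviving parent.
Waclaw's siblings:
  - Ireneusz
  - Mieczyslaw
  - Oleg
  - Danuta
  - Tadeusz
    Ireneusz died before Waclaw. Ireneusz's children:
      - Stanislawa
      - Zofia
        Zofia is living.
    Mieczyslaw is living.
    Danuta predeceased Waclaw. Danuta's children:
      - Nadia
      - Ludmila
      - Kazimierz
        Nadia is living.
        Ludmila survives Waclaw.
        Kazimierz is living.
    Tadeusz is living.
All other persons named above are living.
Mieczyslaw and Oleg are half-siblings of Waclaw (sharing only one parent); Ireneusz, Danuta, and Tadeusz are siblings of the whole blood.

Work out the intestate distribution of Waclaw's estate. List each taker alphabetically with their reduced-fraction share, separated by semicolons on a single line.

Kazimierz 1/12; Ludmila 1/12; Mieczyslaw 1/8; Nadia 1/12; Oleg 1/8; Stanislawa 1/8; Tadeusz 1/4; Zofia 1/8

No spouse, descendants, or parent survives, so the estate passes to Waclaw's siblings per stirpes.
Half-blood siblings count for one-half the weight of whole-blood siblings at the initial division.
Dividing 1 in proportion to weights (total weight 4): Ireneusz (weight 1) → 1/4; Mieczyslaw (weight 1/2) → 1/8; Oleg (weight 1/2) → 1/8; Danuta (weight 1) → 1/4; Tadeusz (weight 1) → 1/4.
Ireneusz predeceased; the 1/4 allotted to Ireneusz's branch passes to Ireneusz's issue by representation.
The 1/4 is divided into 2 equal shares of 1/8 among Stanislawa, Zofia.
Stanislawa is living and takes 1/8.
Zofia is living and takes 1/8.
Mieczyslaw is living and takes 1/8.
Oleg is living and takes 1/8.
Danuta predeceased; the 1/4 allotted to Danuta's branch passes to Danuta's issue by representation.
The 1/4 is divided into 3 equal shares of 1/12 among Nadia, Ludmila, Kazimierz.
Nadia is living and takes 1/12.
Ludmila is living and takes 1/12.
Kazimierz is living and takes 1/12.
Tadeusz is living and takes 1/4.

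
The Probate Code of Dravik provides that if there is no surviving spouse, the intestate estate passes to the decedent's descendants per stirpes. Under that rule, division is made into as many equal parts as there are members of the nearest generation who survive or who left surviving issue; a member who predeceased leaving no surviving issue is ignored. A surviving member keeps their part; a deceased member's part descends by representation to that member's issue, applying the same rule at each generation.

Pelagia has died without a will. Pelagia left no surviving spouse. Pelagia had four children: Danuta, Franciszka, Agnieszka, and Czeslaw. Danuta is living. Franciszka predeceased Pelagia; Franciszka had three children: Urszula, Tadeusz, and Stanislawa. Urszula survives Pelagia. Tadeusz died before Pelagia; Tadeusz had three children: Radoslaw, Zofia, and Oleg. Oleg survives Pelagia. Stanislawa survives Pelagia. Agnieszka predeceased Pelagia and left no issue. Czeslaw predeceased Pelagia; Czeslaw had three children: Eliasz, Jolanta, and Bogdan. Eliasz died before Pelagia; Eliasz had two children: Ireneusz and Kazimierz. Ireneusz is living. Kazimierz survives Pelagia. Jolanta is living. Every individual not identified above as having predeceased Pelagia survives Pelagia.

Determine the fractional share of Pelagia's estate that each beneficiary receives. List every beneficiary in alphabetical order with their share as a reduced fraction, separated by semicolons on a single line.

There is no surviving spouse, so the entire estate passes to Pelagia's descendants per stirpes.
Agnieszka left no surviving issue, so that branch lapses and is disregarded.
The estate is divided into 3 equal shares of 1/3 among Danuta, Franciszka, Czeslaw.
Danuta is living and takes 1/3.
Franciszka predeceased; the 1/3 allotted to Franciszka's branch passes to Franciszka's issue by representation.
The 1/3 is divided into 3 equal shares of 1/9 among Urszula, Tadeusz, Stanislawa.
Urszula is living and takes 1/9.
Tadeusz predeceased; the 1/9 allotted to Tadeusz's branch passes to Tadeusz's issue by representation.
The 1/9 is divided into 3 equal shares of 1/27 among Radoslaw, Zofia, Oleg.
Radoslaw is living and takes 1/27.
Zofia is living and takes 1/27.
Oleg is living and takes 1/27.
Stanislawa is living and takes 1/9.
Czeslaw predeceased; the 1/3 allotted to Czeslaw's branch passes to Czeslaw's issue by representation.
The 1/3 is divided into 3 equal shares of 1/9 among Eliasz, Jolanta, Bogdan.
Eliasz predeceased; the 1/9 allotted to Eliasz's branch passes to Eliasz's issue by representation.
The 1/9 is divided into 2 equal shares of 1/18 among Ireneusz, Kazimierz.
Ireneusz is living and takes 1/18.
Kazimierz is living and takes 1/18.
Jolanta is living and takes 1/9.
Bogdan is living and takes 1/9.

Bogdan 1/9; Danuta 1/3; Ireneusz 1/18; Jolanta 1/9; Kazimierz 1/18; Oleg 1/27; Radoslaw 1/27; Stanislawa 1/9; Urszula 1/9; Zofia 1/27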